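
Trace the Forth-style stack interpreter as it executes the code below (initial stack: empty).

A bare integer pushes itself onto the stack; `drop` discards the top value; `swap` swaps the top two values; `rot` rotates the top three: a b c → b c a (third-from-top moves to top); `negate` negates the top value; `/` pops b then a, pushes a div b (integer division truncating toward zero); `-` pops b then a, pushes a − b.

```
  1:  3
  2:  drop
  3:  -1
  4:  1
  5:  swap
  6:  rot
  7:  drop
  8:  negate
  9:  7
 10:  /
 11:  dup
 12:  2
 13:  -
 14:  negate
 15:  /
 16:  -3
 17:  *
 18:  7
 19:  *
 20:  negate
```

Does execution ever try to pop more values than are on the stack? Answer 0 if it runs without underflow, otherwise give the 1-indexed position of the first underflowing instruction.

6

3    → 3
drop → (empty)
-1   → -1
1    → -1 1
swap → 1 -1
rot  — needs 3 operands, stack has 2 → underflow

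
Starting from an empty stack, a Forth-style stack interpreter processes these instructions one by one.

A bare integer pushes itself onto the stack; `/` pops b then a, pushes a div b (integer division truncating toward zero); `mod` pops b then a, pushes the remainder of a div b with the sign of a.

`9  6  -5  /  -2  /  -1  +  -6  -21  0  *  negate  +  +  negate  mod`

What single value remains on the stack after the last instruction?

2

9      -> 9
6      -> 9 6
-5     -> 9 6 -5
/      -> 9 -1
-2     -> 9 -1 -2
/      -> 9 0
-1     -> 9 0 -1
+      -> 9 -1
-6     -> 9 -1 -6
-21    -> 9 -1 -6 -21
0      -> 9 -1 -6 -21 0
*      -> 9 -1 -6 0
negate -> 9 -1 -6 0
+      -> 9 -1 -6
+      -> 9 -7
negate -> 9 7
mod    -> 2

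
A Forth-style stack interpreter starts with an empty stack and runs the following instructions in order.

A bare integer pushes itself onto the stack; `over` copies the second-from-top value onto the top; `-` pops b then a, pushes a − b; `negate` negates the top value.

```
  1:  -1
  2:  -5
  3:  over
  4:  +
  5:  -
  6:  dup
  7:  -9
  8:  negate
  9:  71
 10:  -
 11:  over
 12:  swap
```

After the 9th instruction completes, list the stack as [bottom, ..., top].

[5, 5, 9, 71]

-1     : [-1]
-5     : [-1, -5]
over   : [-1, -5, -1]
+      : [-1, -6]
-      : [5]
dup    : [5, 5]
-9     : [5, 5, -9]
negate : [5, 5, 9]
71     : [5, 5, 9, 71]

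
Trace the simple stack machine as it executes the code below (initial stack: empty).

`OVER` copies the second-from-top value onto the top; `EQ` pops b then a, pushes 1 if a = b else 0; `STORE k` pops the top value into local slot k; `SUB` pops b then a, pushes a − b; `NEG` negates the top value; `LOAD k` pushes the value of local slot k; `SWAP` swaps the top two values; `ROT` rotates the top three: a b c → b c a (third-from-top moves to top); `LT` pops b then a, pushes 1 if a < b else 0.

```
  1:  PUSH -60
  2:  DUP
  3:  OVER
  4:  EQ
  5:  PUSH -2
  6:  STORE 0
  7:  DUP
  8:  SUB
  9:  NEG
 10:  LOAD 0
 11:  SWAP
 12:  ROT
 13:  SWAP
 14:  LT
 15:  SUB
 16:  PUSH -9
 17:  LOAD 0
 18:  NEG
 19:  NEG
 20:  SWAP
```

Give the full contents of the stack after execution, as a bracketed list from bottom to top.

[-3, -2, -9]

PUSH -60 : [-60]
DUP      : [-60, -60]
OVER     : [-60, -60, -60]
EQ       : [-60, 1]
PUSH -2  : [-60, 1, -2]
STORE 0  : [-60, 1]
DUP      : [-60, 1, 1]
SUB      : [-60, 0]
NEG      : [-60, 0]
LOAD 0   : [-60, 0, -2]
SWAP     : [-60, -2, 0]
ROT      : [-2, 0, -60]
SWAP     : [-2, -60, 0]
LT       : [-2, 1]
SUB      : [-3]
PUSH -9  : [-3, -9]
LOAD 0   : [-3, -9, -2]
NEG      : [-3, -9, 2]
NEG      : [-3, -9, -2]
SWAP     : [-3, -2, -9]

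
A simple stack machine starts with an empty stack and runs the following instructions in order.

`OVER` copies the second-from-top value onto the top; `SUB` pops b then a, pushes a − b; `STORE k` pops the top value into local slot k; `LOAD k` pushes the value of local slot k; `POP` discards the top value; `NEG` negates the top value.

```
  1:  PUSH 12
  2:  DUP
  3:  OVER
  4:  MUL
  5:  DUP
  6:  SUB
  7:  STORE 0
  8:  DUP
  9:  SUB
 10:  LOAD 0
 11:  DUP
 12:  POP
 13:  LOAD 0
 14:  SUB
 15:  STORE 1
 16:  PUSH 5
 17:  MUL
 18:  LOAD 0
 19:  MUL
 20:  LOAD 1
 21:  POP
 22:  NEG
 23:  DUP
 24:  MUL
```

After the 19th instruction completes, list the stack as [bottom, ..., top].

[0]

PUSH 12 → [12]
DUP     → [12, 12]
OVER    → [12, 12, 12]
MUL     → [12, 144]
DUP     → [12, 144, 144]
SUB     → [12, 0]
STORE 0 → [12]
DUP     → [12, 12]
SUB     → [0]
LOAD 0  → [0, 0]
DUP     → [0, 0, 0]
POP     → [0, 0]
LOAD 0  → [0, 0, 0]
SUB     → [0, 0]
STORE 1 → [0]
PUSH 5  → [0, 5]
MUL     → [0]
LOAD 0  → [0, 0]
MUL     → [0]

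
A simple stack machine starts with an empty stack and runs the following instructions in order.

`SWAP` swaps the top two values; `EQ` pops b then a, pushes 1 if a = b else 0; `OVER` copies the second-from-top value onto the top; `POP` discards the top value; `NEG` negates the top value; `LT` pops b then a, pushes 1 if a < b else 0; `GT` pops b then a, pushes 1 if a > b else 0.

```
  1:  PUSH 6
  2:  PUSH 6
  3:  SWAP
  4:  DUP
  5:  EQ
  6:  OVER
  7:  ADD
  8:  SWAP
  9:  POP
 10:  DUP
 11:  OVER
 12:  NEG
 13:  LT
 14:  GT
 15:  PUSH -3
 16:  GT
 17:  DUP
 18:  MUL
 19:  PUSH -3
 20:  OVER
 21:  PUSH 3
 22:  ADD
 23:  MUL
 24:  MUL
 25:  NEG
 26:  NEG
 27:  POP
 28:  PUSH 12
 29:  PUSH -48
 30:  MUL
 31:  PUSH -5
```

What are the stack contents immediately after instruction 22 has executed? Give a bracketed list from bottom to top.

[1, -3, 4]

PUSH 6  : 6
PUSH 6  : 6 6
SWAP    : 6 6
DUP     : 6 6 6
EQ      : 6 1
OVER    : 6 1 6
ADD     : 6 7
SWAP    : 7 6
POP     : 7
DUP     : 7 7
OVER    : 7 7 7
NEG     : 7 7 -7
LT      : 7 0
GT      : 1
PUSH -3 : 1 -3
GT      : 1
DUP     : 1 1
MUL     : 1
PUSH -3 : 1 -3
OVER    : 1 -3 1
PUSH 3  : 1 -3 1 3
ADD     : 1 -3 4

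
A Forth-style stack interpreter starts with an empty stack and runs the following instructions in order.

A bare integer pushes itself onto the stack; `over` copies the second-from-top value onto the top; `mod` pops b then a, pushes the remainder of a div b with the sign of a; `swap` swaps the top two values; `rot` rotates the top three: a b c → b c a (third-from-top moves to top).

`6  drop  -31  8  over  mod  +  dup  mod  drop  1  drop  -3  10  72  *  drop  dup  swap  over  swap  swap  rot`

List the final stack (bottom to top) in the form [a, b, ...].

[-3, -3, -3]

6     6
drop  (empty)
-31   -31
8     -31 8
over  -31 8 -31
mod   -31 8
+     -23
dup   -23 -23
mod   0
drop  (empty)
1     1
drop  (empty)
-3    -3
10    -3 10
72    -3 10 72
*     -3 720
drop  -3
dup   -3 -3
swap  -3 -3
over  -3 -3 -3
swap  -3 -3 -3
swap  -3 -3 -3
rot   -3 -3 -3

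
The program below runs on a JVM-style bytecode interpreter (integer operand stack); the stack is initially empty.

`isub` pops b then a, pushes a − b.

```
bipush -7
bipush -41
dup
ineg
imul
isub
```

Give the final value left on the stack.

bipush -7  : [-7]
bipush -41 : [-7, -41]
dup        : [-7, -41, -41]
ineg       : [-7, -41, 41]
imul       : [-7, -1681]
isub       : [1674]

1674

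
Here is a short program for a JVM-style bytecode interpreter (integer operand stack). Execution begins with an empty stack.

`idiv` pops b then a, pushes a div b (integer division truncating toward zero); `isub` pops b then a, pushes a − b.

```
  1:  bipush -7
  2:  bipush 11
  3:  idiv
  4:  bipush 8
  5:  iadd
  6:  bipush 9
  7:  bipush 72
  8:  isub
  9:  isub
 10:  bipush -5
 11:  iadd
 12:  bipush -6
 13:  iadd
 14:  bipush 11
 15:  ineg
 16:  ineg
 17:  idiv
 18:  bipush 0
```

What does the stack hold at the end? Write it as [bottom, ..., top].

bipush -7 : -7
bipush 11 : -7 11
idiv      : 0
bipush 8  : 0 8
iadd      : 8
bipush 9  : 8 9
bipush 72 : 8 9 72
isub      : 8 -63
isub      : 71
bipush -5 : 71 -5
iadd      : 66
bipush -6 : 66 -6
iadd      : 60
bipush 11 : 60 11
ineg      : 60 -11
ineg      : 60 11
idiv      : 5
bipush 0  : 5 0

[5, 0]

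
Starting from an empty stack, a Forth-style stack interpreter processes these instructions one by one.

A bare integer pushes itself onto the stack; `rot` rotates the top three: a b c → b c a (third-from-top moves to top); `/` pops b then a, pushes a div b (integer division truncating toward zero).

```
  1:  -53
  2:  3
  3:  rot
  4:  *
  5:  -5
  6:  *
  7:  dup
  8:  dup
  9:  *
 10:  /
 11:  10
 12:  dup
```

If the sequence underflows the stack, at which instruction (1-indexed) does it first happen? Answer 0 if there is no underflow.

3

-53 -> [-53]
3   -> [-53, 3]
rot  — needs 3 operands, stack has 2 → underflow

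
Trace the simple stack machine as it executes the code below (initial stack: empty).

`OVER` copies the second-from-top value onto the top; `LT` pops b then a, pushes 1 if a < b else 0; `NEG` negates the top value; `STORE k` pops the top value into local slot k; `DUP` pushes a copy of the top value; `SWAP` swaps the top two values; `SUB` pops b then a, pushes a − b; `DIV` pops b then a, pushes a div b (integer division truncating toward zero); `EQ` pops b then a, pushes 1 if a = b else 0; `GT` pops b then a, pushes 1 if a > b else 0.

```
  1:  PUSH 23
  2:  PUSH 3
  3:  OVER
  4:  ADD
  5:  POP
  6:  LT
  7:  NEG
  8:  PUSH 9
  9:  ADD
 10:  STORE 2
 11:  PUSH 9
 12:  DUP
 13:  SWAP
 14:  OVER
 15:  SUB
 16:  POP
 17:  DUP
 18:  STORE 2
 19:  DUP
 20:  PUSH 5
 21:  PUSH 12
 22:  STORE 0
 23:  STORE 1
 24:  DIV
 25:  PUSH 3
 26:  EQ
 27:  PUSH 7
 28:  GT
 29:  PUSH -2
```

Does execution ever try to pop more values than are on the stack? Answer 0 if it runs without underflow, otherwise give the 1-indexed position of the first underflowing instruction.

6

PUSH 23 : 23
PUSH 3  : 23 3
OVER    : 23 3 23
ADD     : 23 26
POP     : 23
LT  — needs 2 operands, stack has 1 → underflow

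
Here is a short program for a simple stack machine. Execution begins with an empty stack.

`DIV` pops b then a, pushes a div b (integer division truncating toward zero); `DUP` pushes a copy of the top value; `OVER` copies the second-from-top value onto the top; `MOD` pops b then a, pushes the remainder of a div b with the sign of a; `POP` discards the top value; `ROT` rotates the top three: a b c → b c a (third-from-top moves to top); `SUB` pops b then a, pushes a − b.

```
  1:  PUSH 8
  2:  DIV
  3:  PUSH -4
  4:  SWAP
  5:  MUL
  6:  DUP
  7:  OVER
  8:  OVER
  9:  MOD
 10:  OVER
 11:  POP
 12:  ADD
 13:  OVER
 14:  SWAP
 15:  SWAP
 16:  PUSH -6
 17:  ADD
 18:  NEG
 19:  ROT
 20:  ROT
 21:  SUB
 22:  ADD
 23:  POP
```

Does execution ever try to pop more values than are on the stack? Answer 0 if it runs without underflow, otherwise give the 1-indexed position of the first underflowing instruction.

PUSH 8 : [8]
DIV  — needs 2 operands, stack has 1 → underflow

2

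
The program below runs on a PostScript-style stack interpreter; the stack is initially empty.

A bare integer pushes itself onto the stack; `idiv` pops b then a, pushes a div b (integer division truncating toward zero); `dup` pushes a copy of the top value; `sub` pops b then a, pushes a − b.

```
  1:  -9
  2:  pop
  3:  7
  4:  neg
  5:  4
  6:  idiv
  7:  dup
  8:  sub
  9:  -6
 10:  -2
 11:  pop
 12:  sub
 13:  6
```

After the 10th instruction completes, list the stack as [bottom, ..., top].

-9   -> [-9]
pop  -> []
7    -> [7]
neg  -> [-7]
4    -> [-7, 4]
idiv -> [-1]
dup  -> [-1, -1]
sub  -> [0]
-6   -> [0, -6]
-2   -> [0, -6, -2]

[0, -6, -2]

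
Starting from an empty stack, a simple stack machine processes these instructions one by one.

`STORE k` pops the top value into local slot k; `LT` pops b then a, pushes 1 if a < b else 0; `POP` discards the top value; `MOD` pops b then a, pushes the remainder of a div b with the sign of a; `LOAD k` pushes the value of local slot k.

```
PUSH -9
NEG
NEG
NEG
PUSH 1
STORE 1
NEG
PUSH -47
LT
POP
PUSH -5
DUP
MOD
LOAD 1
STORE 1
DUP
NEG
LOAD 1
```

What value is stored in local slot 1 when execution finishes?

1

PUSH -9  → -9
NEG      → 9
NEG      → -9
NEG      → 9
PUSH 1   → 9 1
STORE 1  → 9
NEG      → -9
PUSH -47 → -9 -47
LT       → 0
POP      → (empty)
PUSH -5  → -5
DUP      → -5 -5
MOD      → 0
LOAD 1   → 0 1
STORE 1  → 0
DUP      → 0 0
NEG      → 0 0
LOAD 1   → 0 0 1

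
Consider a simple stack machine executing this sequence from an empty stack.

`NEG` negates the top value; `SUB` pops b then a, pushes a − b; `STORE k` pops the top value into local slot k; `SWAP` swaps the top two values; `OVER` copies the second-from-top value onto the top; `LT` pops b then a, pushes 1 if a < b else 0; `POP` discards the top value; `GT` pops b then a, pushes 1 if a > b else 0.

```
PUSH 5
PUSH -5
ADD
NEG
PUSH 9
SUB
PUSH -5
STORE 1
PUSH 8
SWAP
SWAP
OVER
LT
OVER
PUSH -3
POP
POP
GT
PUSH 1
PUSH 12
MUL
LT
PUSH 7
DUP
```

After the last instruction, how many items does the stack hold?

PUSH 5  : 5
PUSH -5 : 5 -5
ADD     : 0
NEG     : 0
PUSH 9  : 0 9
SUB     : -9
PUSH -5 : -9 -5
STORE 1 : -9
PUSH 8  : -9 8
SWAP    : 8 -9
SWAP    : -9 8
OVER    : -9 8 -9
LT      : -9 0
OVER    : -9 0 -9
PUSH -3 : -9 0 -9 -3
POP     : -9 0 -9
POP     : -9 0
GT      : 0
PUSH 1  : 0 1
PUSH 12 : 0 1 12
MUL     : 0 12
LT      : 1
PUSH 7  : 1 7
DUP     : 1 7 7

3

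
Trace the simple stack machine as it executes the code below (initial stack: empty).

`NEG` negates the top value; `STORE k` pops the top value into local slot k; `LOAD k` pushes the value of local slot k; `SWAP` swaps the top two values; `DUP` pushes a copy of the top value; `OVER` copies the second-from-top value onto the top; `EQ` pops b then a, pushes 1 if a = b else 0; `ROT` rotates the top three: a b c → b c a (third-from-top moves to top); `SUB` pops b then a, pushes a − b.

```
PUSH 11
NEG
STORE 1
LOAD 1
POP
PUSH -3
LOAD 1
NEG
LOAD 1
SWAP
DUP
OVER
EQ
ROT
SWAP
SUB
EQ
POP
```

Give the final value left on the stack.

-3

PUSH 11 → [11]
NEG     → [-11]
STORE 1 → []
LOAD 1  → [-11]
POP     → []
PUSH -3 → [-3]
LOAD 1  → [-3, -11]
NEG     → [-3, 11]
LOAD 1  → [-3, 11, -11]
SWAP    → [-3, -11, 11]
DUP     → [-3, -11, 11, 11]
OVER    → [-3, -11, 11, 11, 11]
EQ      → [-3, -11, 11, 1]
ROT     → [-3, 11, 1, -11]
SWAP    → [-3, 11, -11, 1]
SUB     → [-3, 11, -12]
EQ      → [-3, 0]
POP     → [-3]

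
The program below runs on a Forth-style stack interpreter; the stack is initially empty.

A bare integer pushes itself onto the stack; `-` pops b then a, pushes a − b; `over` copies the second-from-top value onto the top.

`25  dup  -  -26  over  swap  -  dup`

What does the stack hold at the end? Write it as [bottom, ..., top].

[0, 26, 26]

25    [25]
dup   [25, 25]
-     [0]
-26   [0, -26]
over  [0, -26, 0]
swap  [0, 0, -26]
-     [0, 26]
dup   [0, 26, 26]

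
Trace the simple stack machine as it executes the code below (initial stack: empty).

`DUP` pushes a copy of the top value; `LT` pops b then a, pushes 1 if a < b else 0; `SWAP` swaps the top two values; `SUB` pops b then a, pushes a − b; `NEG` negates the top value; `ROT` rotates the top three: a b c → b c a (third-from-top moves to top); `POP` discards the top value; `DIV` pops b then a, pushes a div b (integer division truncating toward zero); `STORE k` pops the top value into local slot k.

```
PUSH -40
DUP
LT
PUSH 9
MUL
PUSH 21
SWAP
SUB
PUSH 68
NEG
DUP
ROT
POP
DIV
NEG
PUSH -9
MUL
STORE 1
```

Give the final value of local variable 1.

PUSH -40  [-40]
DUP       [-40, -40]
LT        [0]
PUSH 9    [0, 9]
MUL       [0]
PUSH 21   [0, 21]
SWAP      [21, 0]
SUB       [21]
PUSH 68   [21, 68]
NEG       [21, -68]
DUP       [21, -68, -68]
ROT       [-68, -68, 21]
POP       [-68, -68]
DIV       [1]
NEG       [-1]
PUSH -9   [-1, -9]
MUL       [9]
STORE 1   []

9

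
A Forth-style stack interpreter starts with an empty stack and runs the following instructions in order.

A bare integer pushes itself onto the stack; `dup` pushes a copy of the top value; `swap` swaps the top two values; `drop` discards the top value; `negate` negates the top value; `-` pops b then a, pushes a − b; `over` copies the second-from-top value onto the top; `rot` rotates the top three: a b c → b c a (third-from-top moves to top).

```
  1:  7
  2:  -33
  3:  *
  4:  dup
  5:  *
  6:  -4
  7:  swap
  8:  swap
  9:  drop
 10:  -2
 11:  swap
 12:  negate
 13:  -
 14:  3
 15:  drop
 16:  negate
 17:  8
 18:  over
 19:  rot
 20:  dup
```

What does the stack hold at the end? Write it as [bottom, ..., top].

[8, -53359, -53359, -53359]

7      : [7]
-33    : [7, -33]
*      : [-231]
dup    : [-231, -231]
*      : [53361]
-4     : [53361, -4]
swap   : [-4, 53361]
swap   : [53361, -4]
drop   : [53361]
-2     : [53361, -2]
swap   : [-2, 53361]
negate : [-2, -53361]
-      : [53359]
3      : [53359, 3]
drop   : [53359]
negate : [-53359]
8      : [-53359, 8]
over   : [-53359, 8, -53359]
rot    : [8, -53359, -53359]
dup    : [8, -53359, -53359, -53359]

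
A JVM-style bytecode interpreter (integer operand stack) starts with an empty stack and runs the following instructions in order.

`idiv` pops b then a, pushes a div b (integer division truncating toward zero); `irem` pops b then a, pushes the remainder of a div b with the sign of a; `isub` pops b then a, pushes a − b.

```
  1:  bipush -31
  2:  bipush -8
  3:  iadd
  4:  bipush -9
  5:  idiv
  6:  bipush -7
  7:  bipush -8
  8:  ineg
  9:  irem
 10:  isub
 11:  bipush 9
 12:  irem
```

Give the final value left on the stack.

bipush -31 -> -31
bipush -8  -> -31 -8
iadd       -> -39
bipush -9  -> -39 -9
idiv       -> 4
bipush -7  -> 4 -7
bipush -8  -> 4 -7 -8
ineg       -> 4 -7 8
irem       -> 4 -7
isub       -> 11
bipush 9   -> 11 9
irem       -> 2

2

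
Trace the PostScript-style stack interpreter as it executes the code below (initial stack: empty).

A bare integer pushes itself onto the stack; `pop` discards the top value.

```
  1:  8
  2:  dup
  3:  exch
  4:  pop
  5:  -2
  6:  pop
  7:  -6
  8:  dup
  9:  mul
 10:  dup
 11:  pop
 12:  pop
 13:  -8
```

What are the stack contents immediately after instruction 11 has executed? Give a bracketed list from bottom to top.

[8, 36]

8     [8]
dup   [8, 8]
exch  [8, 8]
pop   [8]
-2    [8, -2]
pop   [8]
-6    [8, -6]
dup   [8, -6, -6]
mul   [8, 36]
dup   [8, 36, 36]
pop   [8, 36]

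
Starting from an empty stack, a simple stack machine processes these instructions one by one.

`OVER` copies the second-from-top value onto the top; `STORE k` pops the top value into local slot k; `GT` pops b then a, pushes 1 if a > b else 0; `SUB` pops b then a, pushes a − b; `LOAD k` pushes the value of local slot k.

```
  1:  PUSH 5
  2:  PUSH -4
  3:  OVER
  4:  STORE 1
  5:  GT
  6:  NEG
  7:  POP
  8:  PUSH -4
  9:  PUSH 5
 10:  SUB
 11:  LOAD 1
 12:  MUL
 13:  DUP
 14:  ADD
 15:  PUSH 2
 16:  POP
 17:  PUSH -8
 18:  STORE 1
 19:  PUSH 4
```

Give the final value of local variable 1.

PUSH 5  : 5
PUSH -4 : 5 -4
OVER    : 5 -4 5
STORE 1 : 5 -4
GT      : 1
NEG     : -1
POP     : (empty)
PUSH -4 : -4
PUSH 5  : -4 5
SUB     : -9
LOAD 1  : -9 5
MUL     : -45
DUP     : -45 -45
ADD     : -90
PUSH 2  : -90 2
POP     : -90
PUSH -8 : -90 -8
STORE 1 : -90
PUSH 4  : -90 4

-8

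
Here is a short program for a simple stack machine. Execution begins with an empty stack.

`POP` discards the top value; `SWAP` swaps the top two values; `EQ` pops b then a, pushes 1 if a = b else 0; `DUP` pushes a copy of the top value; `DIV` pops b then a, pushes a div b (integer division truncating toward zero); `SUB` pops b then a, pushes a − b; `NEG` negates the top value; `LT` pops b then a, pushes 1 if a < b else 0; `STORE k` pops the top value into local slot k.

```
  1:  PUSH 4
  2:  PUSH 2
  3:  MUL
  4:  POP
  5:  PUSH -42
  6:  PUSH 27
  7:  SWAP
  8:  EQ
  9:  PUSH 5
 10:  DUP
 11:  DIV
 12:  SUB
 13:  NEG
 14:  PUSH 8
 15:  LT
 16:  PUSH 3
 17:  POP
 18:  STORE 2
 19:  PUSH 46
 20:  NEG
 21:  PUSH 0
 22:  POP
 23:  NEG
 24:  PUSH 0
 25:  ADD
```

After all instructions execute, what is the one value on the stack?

PUSH 4   : [4]
PUSH 2   : [4, 2]
MUL      : [8]
POP      : []
PUSH -42 : [-42]
PUSH 27  : [-42, 27]
SWAP     : [27, -42]
EQ       : [0]
PUSH 5   : [0, 5]
DUP      : [0, 5, 5]
DIV      : [0, 1]
SUB      : [-1]
NEG      : [1]
PUSH 8   : [1, 8]
LT       : [1]
PUSH 3   : [1, 3]
POP      : [1]
STORE 2  : []
PUSH 46  : [46]
NEG      : [-46]
PUSH 0   : [-46, 0]
POP      : [-46]
NEG      : [46]
PUSH 0   : [46, 0]
ADD      : [46]

46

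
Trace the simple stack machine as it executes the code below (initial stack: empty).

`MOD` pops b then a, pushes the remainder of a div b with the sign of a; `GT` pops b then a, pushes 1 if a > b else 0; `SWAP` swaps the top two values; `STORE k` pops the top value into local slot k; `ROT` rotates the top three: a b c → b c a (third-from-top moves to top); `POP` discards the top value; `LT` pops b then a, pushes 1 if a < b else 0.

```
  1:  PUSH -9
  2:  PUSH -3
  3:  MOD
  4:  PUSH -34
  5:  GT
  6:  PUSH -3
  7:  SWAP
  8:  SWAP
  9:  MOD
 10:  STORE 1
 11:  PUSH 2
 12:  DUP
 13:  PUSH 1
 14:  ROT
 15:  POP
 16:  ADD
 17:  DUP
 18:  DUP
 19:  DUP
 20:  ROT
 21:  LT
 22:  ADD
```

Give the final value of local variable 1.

1

PUSH -9  : [-9]
PUSH -3  : [-9, -3]
MOD      : [0]
PUSH -34 : [0, -34]
GT       : [1]
PUSH -3  : [1, -3]
SWAP     : [-3, 1]
SWAP     : [1, -3]
MOD      : [1]
STORE 1  : []
PUSH 2   : [2]
DUP      : [2, 2]
PUSH 1   : [2, 2, 1]
ROT      : [2, 1, 2]
POP      : [2, 1]
ADD      : [3]
DUP      : [3, 3]
DUP      : [3, 3, 3]
DUP      : [3, 3, 3, 3]
ROT      : [3, 3, 3, 3]
LT       : [3, 3, 0]
ADD      : [3, 3]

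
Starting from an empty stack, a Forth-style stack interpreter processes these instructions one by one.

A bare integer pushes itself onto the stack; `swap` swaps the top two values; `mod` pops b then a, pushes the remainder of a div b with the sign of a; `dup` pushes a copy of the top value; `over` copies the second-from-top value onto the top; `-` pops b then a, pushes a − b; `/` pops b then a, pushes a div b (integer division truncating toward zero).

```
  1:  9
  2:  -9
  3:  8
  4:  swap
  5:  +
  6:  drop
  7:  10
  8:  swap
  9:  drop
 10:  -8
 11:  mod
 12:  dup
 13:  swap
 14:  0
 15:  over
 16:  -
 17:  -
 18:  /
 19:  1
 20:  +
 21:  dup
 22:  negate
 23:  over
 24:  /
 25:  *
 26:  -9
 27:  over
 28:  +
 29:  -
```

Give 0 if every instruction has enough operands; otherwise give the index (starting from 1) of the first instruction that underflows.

9       9
-9      9 -9
8       9 -9 8
swap    9 8 -9
+       9 -1
drop    9
10      9 10
swap    10 9
drop    10
-8      10 -8
mod     2
dup     2 2
swap    2 2
0       2 2 0
over    2 2 0 2
-       2 2 -2
-       2 4
/       0
1       0 1
+       1
dup     1 1
negate  1 -1
over    1 -1 1
/       1 -1
*       -1
-9      -1 -9
over    -1 -9 -1
+       -1 -10
-       9

0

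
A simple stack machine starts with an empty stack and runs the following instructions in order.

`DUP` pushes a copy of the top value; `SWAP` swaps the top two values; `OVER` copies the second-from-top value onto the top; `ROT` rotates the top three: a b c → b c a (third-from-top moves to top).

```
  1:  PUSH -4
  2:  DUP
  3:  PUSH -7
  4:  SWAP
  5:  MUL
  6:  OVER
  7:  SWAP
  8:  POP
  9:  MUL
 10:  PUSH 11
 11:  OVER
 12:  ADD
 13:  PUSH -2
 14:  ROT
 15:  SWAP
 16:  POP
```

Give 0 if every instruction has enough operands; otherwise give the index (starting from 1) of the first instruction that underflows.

0

PUSH -4 : [-4]
DUP     : [-4, -4]
PUSH -7 : [-4, -4, -7]
SWAP    : [-4, -7, -4]
MUL     : [-4, 28]
OVER    : [-4, 28, -4]
SWAP    : [-4, -4, 28]
POP     : [-4, -4]
MUL     : [16]
PUSH 11 : [16, 11]
OVER    : [16, 11, 16]
ADD     : [16, 27]
PUSH -2 : [16, 27, -2]
ROT     : [27, -2, 16]
SWAP    : [27, 16, -2]
POP     : [27, 16]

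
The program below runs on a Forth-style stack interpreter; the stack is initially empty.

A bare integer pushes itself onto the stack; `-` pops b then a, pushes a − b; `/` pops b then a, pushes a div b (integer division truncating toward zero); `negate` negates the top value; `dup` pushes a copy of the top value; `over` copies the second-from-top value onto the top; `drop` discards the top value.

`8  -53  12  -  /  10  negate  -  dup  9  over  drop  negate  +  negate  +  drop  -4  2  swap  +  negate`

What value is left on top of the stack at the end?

2

8      → [8]
-53    → [8, -53]
12     → [8, -53, 12]
-      → [8, -65]
/      → [0]
10     → [0, 10]
negate → [0, -10]
-      → [10]
dup    → [10, 10]
9      → [10, 10, 9]
over   → [10, 10, 9, 10]
drop   → [10, 10, 9]
negate → [10, 10, -9]
+      → [10, 1]
negate → [10, -1]
+      → [9]
drop   → []
-4     → [-4]
2      → [-4, 2]
swap   → [2, -4]
+      → [-2]
negate → [2]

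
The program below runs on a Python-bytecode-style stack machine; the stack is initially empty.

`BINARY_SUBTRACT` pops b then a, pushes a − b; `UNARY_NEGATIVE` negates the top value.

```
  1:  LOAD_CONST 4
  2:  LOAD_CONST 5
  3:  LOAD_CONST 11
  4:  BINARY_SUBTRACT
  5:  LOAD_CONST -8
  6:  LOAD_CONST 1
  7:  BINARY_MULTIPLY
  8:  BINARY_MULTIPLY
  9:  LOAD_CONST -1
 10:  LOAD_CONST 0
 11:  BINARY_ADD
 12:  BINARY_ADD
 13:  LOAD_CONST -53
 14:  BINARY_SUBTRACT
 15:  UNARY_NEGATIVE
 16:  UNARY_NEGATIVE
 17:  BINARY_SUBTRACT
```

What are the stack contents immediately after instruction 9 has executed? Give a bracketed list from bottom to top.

LOAD_CONST 4    -> 4
LOAD_CONST 5    -> 4 5
LOAD_CONST 11   -> 4 5 11
BINARY_SUBTRACT -> 4 -6
LOAD_CONST -8   -> 4 -6 -8
LOAD_CONST 1    -> 4 -6 -8 1
BINARY_MULTIPLY -> 4 -6 -8
BINARY_MULTIPLY -> 4 48
LOAD_CONST -1   -> 4 48 -1

[4, 48, -1]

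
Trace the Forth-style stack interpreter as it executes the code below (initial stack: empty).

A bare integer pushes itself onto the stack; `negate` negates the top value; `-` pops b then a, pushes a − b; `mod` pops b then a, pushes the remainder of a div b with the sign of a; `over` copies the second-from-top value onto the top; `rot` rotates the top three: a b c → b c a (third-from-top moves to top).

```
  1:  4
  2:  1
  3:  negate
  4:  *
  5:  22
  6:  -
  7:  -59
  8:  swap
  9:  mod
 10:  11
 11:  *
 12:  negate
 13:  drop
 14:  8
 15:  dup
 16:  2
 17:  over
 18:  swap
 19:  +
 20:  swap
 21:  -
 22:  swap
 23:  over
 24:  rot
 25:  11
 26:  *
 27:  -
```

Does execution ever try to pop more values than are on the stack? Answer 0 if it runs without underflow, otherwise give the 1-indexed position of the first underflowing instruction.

0

4      -> 4
1      -> 4 1
negate -> 4 -1
*      -> -4
22     -> -4 22
-      -> -26
-59    -> -26 -59
swap   -> -59 -26
mod    -> -7
11     -> -7 11
*      -> -77
negate -> 77
drop   -> (empty)
8      -> 8
dup    -> 8 8
2      -> 8 8 2
over   -> 8 8 2 8
swap   -> 8 8 8 2
+      -> 8 8 10
swap   -> 8 10 8
-      -> 8 2
swap   -> 2 8
over   -> 2 8 2
rot    -> 8 2 2
11     -> 8 2 2 11
*      -> 8 2 22
-      -> 8 -20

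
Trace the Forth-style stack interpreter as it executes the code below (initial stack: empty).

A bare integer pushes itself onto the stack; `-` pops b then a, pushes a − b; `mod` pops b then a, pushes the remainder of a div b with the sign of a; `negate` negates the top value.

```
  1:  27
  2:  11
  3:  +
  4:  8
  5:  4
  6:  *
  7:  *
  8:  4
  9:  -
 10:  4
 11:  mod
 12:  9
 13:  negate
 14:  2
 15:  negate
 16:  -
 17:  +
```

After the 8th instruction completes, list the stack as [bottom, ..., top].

[1216, 4]

27  27
11  27 11
+   38
8   38 8
4   38 8 4
*   38 32
*   1216
4   1216 4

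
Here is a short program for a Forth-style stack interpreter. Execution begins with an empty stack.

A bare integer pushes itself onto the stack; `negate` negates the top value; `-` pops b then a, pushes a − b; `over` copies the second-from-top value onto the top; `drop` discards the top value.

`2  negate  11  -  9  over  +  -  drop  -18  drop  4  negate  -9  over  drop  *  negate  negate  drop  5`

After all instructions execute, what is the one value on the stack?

5

2      -> [2]
negate -> [-2]
11     -> [-2, 11]
-      -> [-13]
9      -> [-13, 9]
over   -> [-13, 9, -13]
+      -> [-13, -4]
-      -> [-9]
drop   -> []
-18    -> [-18]
drop   -> []
4      -> [4]
negate -> [-4]
-9     -> [-4, -9]
over   -> [-4, -9, -4]
drop   -> [-4, -9]
*      -> [36]
negate -> [-36]
negate -> [36]
drop   -> []
5      -> [5]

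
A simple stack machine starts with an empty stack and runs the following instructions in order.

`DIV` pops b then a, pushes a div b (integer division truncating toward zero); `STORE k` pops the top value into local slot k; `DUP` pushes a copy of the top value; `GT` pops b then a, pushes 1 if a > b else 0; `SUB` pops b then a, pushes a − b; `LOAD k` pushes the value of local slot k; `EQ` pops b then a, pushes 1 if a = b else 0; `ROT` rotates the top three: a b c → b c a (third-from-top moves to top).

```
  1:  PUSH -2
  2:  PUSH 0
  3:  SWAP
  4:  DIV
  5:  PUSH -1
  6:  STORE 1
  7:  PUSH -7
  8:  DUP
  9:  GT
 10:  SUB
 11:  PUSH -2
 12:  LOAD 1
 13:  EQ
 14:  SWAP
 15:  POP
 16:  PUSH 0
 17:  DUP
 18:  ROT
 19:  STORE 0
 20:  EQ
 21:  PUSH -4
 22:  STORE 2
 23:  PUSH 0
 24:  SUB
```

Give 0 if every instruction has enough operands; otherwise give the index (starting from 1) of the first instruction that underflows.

0

PUSH -2 -> [-2]
PUSH 0  -> [-2, 0]
SWAP    -> [0, -2]
DIV     -> [0]
PUSH -1 -> [0, -1]
STORE 1 -> [0]
PUSH -7 -> [0, -7]
DUP     -> [0, -7, -7]
GT      -> [0, 0]
SUB     -> [0]
PUSH -2 -> [0, -2]
LOAD 1  -> [0, -2, -1]
EQ      -> [0, 0]
SWAP    -> [0, 0]
POP     -> [0]
PUSH 0  -> [0, 0]
DUP     -> [0, 0, 0]
ROT     -> [0, 0, 0]
STORE 0 -> [0, 0]
EQ      -> [1]
PUSH -4 -> [1, -4]
STORE 2 -> [1]
PUSH 0  -> [1, 0]
SUB     -> [1]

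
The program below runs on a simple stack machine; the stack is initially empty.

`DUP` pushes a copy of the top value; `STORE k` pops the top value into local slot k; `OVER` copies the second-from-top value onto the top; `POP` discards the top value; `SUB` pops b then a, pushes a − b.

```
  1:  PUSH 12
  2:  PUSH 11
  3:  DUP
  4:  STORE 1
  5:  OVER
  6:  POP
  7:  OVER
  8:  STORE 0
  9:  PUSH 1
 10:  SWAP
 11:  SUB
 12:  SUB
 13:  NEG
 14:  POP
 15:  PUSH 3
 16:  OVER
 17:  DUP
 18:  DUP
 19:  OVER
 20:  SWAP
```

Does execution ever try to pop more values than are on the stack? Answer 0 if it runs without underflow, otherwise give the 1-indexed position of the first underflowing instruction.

PUSH 12 -> 12
PUSH 11 -> 12 11
DUP     -> 12 11 11
STORE 1 -> 12 11
OVER    -> 12 11 12
POP     -> 12 11
OVER    -> 12 11 12
STORE 0 -> 12 11
PUSH 1  -> 12 11 1
SWAP    -> 12 1 11
SUB     -> 12 -10
SUB     -> 22
NEG     -> -22
POP     -> (empty)
PUSH 3  -> 3
OVER  — needs 2 operands, stack has 1 → underflow

16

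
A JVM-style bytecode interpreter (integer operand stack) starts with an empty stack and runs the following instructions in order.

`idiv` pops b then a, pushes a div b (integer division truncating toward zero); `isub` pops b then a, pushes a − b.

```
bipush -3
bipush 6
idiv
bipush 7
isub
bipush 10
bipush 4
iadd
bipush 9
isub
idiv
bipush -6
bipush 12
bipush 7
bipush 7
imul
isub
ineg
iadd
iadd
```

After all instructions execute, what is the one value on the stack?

30

bipush -3 : -3
bipush 6  : -3 6
idiv      : 0
bipush 7  : 0 7
isub      : -7
bipush 10 : -7 10
bipush 4  : -7 10 4
iadd      : -7 14
bipush 9  : -7 14 9
isub      : -7 5
idiv      : -1
bipush -6 : -1 -6
bipush 12 : -1 -6 12
bipush 7  : -1 -6 12 7
bipush 7  : -1 -6 12 7 7
imul      : -1 -6 12 49
isub      : -1 -6 -37
ineg      : -1 -6 37
iadd      : -1 31
iadd      : 30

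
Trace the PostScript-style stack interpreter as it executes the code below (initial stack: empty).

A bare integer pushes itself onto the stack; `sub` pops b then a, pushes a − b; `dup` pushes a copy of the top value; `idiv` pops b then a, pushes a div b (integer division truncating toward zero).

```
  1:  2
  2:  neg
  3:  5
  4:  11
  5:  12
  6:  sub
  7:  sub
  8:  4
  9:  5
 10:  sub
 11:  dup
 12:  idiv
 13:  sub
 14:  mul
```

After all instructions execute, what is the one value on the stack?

2     [2]
neg   [-2]
5     [-2, 5]
11    [-2, 5, 11]
12    [-2, 5, 11, 12]
sub   [-2, 5, -1]
sub   [-2, 6]
4     [-2, 6, 4]
5     [-2, 6, 4, 5]
sub   [-2, 6, -1]
dup   [-2, 6, -1, -1]
idiv  [-2, 6, 1]
sub   [-2, 5]
mul   [-10]

-10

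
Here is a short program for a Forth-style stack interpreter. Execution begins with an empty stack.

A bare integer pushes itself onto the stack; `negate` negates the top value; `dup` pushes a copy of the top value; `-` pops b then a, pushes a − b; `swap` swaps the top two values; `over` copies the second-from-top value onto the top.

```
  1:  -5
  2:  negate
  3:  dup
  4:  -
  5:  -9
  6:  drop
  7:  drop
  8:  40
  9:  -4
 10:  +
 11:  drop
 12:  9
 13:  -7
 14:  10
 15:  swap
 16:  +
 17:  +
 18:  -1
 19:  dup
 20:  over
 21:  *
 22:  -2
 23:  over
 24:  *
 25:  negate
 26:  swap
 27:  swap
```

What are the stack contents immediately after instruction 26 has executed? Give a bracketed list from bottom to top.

[12, -1, 2, 1]

-5      [-5]
negate  [5]
dup     [5, 5]
-       [0]
-9      [0, -9]
drop    [0]
drop    []
40      [40]
-4      [40, -4]
+       [36]
drop    []
9       [9]
-7      [9, -7]
10      [9, -7, 10]
swap    [9, 10, -7]
+       [9, 3]
+       [12]
-1      [12, -1]
dup     [12, -1, -1]
over    [12, -1, -1, -1]
*       [12, -1, 1]
-2      [12, -1, 1, -2]
over    [12, -1, 1, -2, 1]
*       [12, -1, 1, -2]
negate  [12, -1, 1, 2]
swap    [12, -1, 2, 1]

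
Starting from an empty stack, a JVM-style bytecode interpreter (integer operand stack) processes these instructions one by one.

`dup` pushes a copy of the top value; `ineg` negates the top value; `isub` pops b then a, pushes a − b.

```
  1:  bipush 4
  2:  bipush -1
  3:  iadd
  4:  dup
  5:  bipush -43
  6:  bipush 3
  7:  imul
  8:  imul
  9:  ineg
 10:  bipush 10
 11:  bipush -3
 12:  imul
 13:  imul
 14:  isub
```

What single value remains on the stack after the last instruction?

bipush 4   -> [4]
bipush -1  -> [4, -1]
iadd       -> [3]
dup        -> [3, 3]
bipush -43 -> [3, 3, -43]
bipush 3   -> [3, 3, -43, 3]
imul       -> [3, 3, -129]
imul       -> [3, -387]
ineg       -> [3, 387]
bipush 10  -> [3, 387, 10]
bipush -3  -> [3, 387, 10, -3]
imul       -> [3, 387, -30]
imul       -> [3, -11610]
isub       -> [11613]

11613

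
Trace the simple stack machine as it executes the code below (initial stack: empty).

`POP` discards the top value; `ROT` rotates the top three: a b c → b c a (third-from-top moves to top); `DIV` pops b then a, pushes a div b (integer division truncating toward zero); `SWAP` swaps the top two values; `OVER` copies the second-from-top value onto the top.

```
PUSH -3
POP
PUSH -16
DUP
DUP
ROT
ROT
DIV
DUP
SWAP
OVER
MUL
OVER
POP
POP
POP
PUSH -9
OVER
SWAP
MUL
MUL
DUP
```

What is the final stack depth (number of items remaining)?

PUSH -3  → [-3]
POP      → []
PUSH -16 → [-16]
DUP      → [-16, -16]
DUP      → [-16, -16, -16]
ROT      → [-16, -16, -16]
ROT      → [-16, -16, -16]
DIV      → [-16, 1]
DUP      → [-16, 1, 1]
SWAP     → [-16, 1, 1]
OVER     → [-16, 1, 1, 1]
MUL      → [-16, 1, 1]
OVER     → [-16, 1, 1, 1]
POP      → [-16, 1, 1]
POP      → [-16, 1]
POP      → [-16]
PUSH -9  → [-16, -9]
OVER     → [-16, -9, -16]
SWAP     → [-16, -16, -9]
MUL      → [-16, 144]
MUL      → [-2304]
DUP      → [-2304, -2304]

2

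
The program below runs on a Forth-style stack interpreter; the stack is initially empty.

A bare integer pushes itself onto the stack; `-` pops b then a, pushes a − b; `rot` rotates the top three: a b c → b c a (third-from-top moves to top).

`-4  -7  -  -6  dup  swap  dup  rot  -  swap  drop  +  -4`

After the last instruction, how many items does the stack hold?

-4   : -4
-7   : -4 -7
-    : 3
-6   : 3 -6
dup  : 3 -6 -6
swap : 3 -6 -6
dup  : 3 -6 -6 -6
rot  : 3 -6 -6 -6
-    : 3 -6 0
swap : 3 0 -6
drop : 3 0
+    : 3
-4   : 3 -4

2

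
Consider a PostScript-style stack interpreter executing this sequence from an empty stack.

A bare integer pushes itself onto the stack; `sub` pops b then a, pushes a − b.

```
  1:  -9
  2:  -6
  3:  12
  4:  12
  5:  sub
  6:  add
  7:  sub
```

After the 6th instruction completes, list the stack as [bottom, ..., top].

[-9, -6]

-9  → -9
-6  → -9 -6
12  → -9 -6 12
12  → -9 -6 12 12
sub → -9 -6 0
add → -9 -6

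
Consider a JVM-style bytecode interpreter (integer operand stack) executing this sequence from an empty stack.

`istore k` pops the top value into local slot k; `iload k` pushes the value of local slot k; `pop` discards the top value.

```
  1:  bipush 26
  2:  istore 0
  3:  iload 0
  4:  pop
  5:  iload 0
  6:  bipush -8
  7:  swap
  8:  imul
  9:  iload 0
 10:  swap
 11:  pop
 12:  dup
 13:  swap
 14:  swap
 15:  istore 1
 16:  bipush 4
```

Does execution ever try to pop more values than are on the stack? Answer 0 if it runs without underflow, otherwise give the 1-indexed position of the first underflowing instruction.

bipush 26 -> [26]
istore 0  -> []
iload 0   -> [26]
pop       -> []
iload 0   -> [26]
bipush -8 -> [26, -8]
swap      -> [-8, 26]
imul      -> [-208]
iload 0   -> [-208, 26]
swap      -> [26, -208]
pop       -> [26]
dup       -> [26, 26]
swap      -> [26, 26]
swap      -> [26, 26]
istore 1  -> [26]
bipush 4  -> [26, 4]

0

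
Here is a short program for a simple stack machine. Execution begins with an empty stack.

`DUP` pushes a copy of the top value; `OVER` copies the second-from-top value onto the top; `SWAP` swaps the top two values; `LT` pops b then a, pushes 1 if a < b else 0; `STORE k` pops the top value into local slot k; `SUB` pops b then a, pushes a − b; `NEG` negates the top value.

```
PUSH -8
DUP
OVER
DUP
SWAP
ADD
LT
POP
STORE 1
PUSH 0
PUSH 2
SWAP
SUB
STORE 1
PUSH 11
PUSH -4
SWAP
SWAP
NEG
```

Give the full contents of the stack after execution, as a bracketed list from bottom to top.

PUSH -8  -8
DUP      -8 -8
OVER     -8 -8 -8
DUP      -8 -8 -8 -8
SWAP     -8 -8 -8 -8
ADD      -8 -8 -16
LT       -8 0
POP      -8
STORE 1  (empty)
PUSH 0   0
PUSH 2   0 2
SWAP     2 0
SUB      2
STORE 1  (empty)
PUSH 11  11
PUSH -4  11 -4
SWAP     -4 11
SWAP     11 -4
NEG      11 4

[11, 4]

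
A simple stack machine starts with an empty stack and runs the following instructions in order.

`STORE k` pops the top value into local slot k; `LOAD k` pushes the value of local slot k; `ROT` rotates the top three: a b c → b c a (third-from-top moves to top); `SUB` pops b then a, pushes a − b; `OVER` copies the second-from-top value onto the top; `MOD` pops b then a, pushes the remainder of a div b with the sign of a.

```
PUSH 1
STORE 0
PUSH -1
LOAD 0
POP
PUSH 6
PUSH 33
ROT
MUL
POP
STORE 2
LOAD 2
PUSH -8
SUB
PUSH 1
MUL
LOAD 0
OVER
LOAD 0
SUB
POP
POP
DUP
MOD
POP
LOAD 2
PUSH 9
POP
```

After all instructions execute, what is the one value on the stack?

6

PUSH 1   [1]
STORE 0  []
PUSH -1  [-1]
LOAD 0   [-1, 1]
POP      [-1]
PUSH 6   [-1, 6]
PUSH 33  [-1, 6, 33]
ROT      [6, 33, -1]
MUL      [6, -33]
POP      [6]
STORE 2  []
LOAD 2   [6]
PUSH -8  [6, -8]
SUB      [14]
PUSH 1   [14, 1]
MUL      [14]
LOAD 0   [14, 1]
OVER     [14, 1, 14]
LOAD 0   [14, 1, 14, 1]
SUB      [14, 1, 13]
POP      [14, 1]
POP      [14]
DUP      [14, 14]
MOD      [0]
POP      []
LOAD 2   [6]
PUSH 9   [6, 9]
POP      [6]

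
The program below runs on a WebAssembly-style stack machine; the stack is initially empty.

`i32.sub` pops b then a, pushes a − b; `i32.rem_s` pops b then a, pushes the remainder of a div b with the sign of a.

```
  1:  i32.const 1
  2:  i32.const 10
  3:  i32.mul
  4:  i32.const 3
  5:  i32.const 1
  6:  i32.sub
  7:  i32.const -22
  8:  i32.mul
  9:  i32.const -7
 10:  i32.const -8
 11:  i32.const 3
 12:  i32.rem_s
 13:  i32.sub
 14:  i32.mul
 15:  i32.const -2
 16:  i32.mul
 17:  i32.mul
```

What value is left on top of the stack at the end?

-4400

i32.const 1   : 1
i32.const 10  : 1 10
i32.mul       : 10
i32.const 3   : 10 3
i32.const 1   : 10 3 1
i32.sub       : 10 2
i32.const -22 : 10 2 -22
i32.mul       : 10 -44
i32.const -7  : 10 -44 -7
i32.const -8  : 10 -44 -7 -8
i32.const 3   : 10 -44 -7 -8 3
i32.rem_s     : 10 -44 -7 -2
i32.sub       : 10 -44 -5
i32.mul       : 10 220
i32.const -2  : 10 220 -2
i32.mul       : 10 -440
i32.mul       : -4400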